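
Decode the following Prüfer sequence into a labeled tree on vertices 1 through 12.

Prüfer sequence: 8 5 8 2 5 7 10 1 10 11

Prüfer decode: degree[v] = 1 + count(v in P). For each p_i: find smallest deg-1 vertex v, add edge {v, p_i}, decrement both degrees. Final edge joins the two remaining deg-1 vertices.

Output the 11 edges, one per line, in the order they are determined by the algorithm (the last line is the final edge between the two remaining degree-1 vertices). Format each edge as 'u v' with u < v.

Initial degrees: {1:2, 2:2, 3:1, 4:1, 5:3, 6:1, 7:2, 8:3, 9:1, 10:3, 11:2, 12:1}
Step 1: smallest deg-1 vertex = 3, p_1 = 8. Add edge {3,8}. Now deg[3]=0, deg[8]=2.
Step 2: smallest deg-1 vertex = 4, p_2 = 5. Add edge {4,5}. Now deg[4]=0, deg[5]=2.
Step 3: smallest deg-1 vertex = 6, p_3 = 8. Add edge {6,8}. Now deg[6]=0, deg[8]=1.
Step 4: smallest deg-1 vertex = 8, p_4 = 2. Add edge {2,8}. Now deg[8]=0, deg[2]=1.
Step 5: smallest deg-1 vertex = 2, p_5 = 5. Add edge {2,5}. Now deg[2]=0, deg[5]=1.
Step 6: smallest deg-1 vertex = 5, p_6 = 7. Add edge {5,7}. Now deg[5]=0, deg[7]=1.
Step 7: smallest deg-1 vertex = 7, p_7 = 10. Add edge {7,10}. Now deg[7]=0, deg[10]=2.
Step 8: smallest deg-1 vertex = 9, p_8 = 1. Add edge {1,9}. Now deg[9]=0, deg[1]=1.
Step 9: smallest deg-1 vertex = 1, p_9 = 10. Add edge {1,10}. Now deg[1]=0, deg[10]=1.
Step 10: smallest deg-1 vertex = 10, p_10 = 11. Add edge {10,11}. Now deg[10]=0, deg[11]=1.
Final: two remaining deg-1 vertices are 11, 12. Add edge {11,12}.

Answer: 3 8
4 5
6 8
2 8
2 5
5 7
7 10
1 9
1 10
10 11
11 12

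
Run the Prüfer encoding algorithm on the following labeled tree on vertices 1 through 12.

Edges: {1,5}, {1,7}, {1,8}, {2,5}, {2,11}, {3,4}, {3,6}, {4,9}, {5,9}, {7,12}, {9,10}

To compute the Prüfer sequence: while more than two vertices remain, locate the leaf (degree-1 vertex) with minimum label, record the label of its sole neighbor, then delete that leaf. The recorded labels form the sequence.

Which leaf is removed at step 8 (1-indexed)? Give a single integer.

Step 1: current leaves = {6,8,10,11,12}. Remove leaf 6 (neighbor: 3).
Step 2: current leaves = {3,8,10,11,12}. Remove leaf 3 (neighbor: 4).
Step 3: current leaves = {4,8,10,11,12}. Remove leaf 4 (neighbor: 9).
Step 4: current leaves = {8,10,11,12}. Remove leaf 8 (neighbor: 1).
Step 5: current leaves = {10,11,12}. Remove leaf 10 (neighbor: 9).
Step 6: current leaves = {9,11,12}. Remove leaf 9 (neighbor: 5).
Step 7: current leaves = {11,12}. Remove leaf 11 (neighbor: 2).
Step 8: current leaves = {2,12}. Remove leaf 2 (neighbor: 5).

Answer: 2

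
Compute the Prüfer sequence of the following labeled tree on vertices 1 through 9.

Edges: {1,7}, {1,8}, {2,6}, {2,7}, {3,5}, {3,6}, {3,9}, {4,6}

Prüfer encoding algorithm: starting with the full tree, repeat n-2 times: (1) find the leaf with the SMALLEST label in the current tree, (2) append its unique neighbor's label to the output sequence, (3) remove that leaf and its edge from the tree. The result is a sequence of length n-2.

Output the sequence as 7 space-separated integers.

Step 1: leaves = {4,5,8,9}. Remove smallest leaf 4, emit neighbor 6.
Step 2: leaves = {5,8,9}. Remove smallest leaf 5, emit neighbor 3.
Step 3: leaves = {8,9}. Remove smallest leaf 8, emit neighbor 1.
Step 4: leaves = {1,9}. Remove smallest leaf 1, emit neighbor 7.
Step 5: leaves = {7,9}. Remove smallest leaf 7, emit neighbor 2.
Step 6: leaves = {2,9}. Remove smallest leaf 2, emit neighbor 6.
Step 7: leaves = {6,9}. Remove smallest leaf 6, emit neighbor 3.
Done: 2 vertices remain (3, 9). Sequence = [6 3 1 7 2 6 3]

Answer: 6 3 1 7 2 6 3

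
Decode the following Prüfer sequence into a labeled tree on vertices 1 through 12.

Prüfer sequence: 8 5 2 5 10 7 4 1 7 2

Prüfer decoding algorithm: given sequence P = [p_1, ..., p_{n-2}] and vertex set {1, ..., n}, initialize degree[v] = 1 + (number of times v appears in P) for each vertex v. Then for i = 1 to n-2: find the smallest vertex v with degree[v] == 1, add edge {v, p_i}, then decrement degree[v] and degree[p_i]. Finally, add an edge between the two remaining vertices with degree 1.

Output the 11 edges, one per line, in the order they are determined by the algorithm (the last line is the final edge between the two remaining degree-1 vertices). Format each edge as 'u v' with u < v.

Answer: 3 8
5 6
2 8
5 9
5 10
7 10
4 11
1 4
1 7
2 7
2 12

Derivation:
Initial degrees: {1:2, 2:3, 3:1, 4:2, 5:3, 6:1, 7:3, 8:2, 9:1, 10:2, 11:1, 12:1}
Step 1: smallest deg-1 vertex = 3, p_1 = 8. Add edge {3,8}. Now deg[3]=0, deg[8]=1.
Step 2: smallest deg-1 vertex = 6, p_2 = 5. Add edge {5,6}. Now deg[6]=0, deg[5]=2.
Step 3: smallest deg-1 vertex = 8, p_3 = 2. Add edge {2,8}. Now deg[8]=0, deg[2]=2.
Step 4: smallest deg-1 vertex = 9, p_4 = 5. Add edge {5,9}. Now deg[9]=0, deg[5]=1.
Step 5: smallest deg-1 vertex = 5, p_5 = 10. Add edge {5,10}. Now deg[5]=0, deg[10]=1.
Step 6: smallest deg-1 vertex = 10, p_6 = 7. Add edge {7,10}. Now deg[10]=0, deg[7]=2.
Step 7: smallest deg-1 vertex = 11, p_7 = 4. Add edge {4,11}. Now deg[11]=0, deg[4]=1.
Step 8: smallest deg-1 vertex = 4, p_8 = 1. Add edge {1,4}. Now deg[4]=0, deg[1]=1.
Step 9: smallest deg-1 vertex = 1, p_9 = 7. Add edge {1,7}. Now deg[1]=0, deg[7]=1.
Step 10: smallest deg-1 vertex = 7, p_10 = 2. Add edge {2,7}. Now deg[7]=0, deg[2]=1.
Final: two remaining deg-1 vertices are 2, 12. Add edge {2,12}.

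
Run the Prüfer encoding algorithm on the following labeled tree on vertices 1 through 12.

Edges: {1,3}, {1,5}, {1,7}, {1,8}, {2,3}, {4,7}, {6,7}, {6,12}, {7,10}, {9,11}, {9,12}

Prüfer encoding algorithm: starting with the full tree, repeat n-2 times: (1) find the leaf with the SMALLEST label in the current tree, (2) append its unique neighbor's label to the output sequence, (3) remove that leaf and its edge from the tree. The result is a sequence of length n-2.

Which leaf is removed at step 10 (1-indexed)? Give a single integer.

Answer: 11

Derivation:
Step 1: current leaves = {2,4,5,8,10,11}. Remove leaf 2 (neighbor: 3).
Step 2: current leaves = {3,4,5,8,10,11}. Remove leaf 3 (neighbor: 1).
Step 3: current leaves = {4,5,8,10,11}. Remove leaf 4 (neighbor: 7).
Step 4: current leaves = {5,8,10,11}. Remove leaf 5 (neighbor: 1).
Step 5: current leaves = {8,10,11}. Remove leaf 8 (neighbor: 1).
Step 6: current leaves = {1,10,11}. Remove leaf 1 (neighbor: 7).
Step 7: current leaves = {10,11}. Remove leaf 10 (neighbor: 7).
Step 8: current leaves = {7,11}. Remove leaf 7 (neighbor: 6).
Step 9: current leaves = {6,11}. Remove leaf 6 (neighbor: 12).
Step 10: current leaves = {11,12}. Remove leaf 11 (neighbor: 9).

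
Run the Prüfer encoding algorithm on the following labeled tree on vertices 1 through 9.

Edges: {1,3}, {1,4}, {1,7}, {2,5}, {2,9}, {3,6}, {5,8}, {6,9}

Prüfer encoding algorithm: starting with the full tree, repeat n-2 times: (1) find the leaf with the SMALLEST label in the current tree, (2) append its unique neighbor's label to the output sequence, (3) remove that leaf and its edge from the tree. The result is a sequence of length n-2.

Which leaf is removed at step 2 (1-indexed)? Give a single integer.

Step 1: current leaves = {4,7,8}. Remove leaf 4 (neighbor: 1).
Step 2: current leaves = {7,8}. Remove leaf 7 (neighbor: 1).

Answer: 7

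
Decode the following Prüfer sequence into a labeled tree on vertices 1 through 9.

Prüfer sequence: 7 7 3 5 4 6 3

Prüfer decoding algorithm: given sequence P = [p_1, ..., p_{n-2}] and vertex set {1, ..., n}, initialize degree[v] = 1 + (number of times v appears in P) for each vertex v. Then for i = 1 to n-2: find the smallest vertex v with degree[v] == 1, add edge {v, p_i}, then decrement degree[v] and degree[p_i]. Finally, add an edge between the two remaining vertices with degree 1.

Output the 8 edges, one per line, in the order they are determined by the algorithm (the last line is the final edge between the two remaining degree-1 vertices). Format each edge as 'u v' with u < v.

Initial degrees: {1:1, 2:1, 3:3, 4:2, 5:2, 6:2, 7:3, 8:1, 9:1}
Step 1: smallest deg-1 vertex = 1, p_1 = 7. Add edge {1,7}. Now deg[1]=0, deg[7]=2.
Step 2: smallest deg-1 vertex = 2, p_2 = 7. Add edge {2,7}. Now deg[2]=0, deg[7]=1.
Step 3: smallest deg-1 vertex = 7, p_3 = 3. Add edge {3,7}. Now deg[7]=0, deg[3]=2.
Step 4: smallest deg-1 vertex = 8, p_4 = 5. Add edge {5,8}. Now deg[8]=0, deg[5]=1.
Step 5: smallest deg-1 vertex = 5, p_5 = 4. Add edge {4,5}. Now deg[5]=0, deg[4]=1.
Step 6: smallest deg-1 vertex = 4, p_6 = 6. Add edge {4,6}. Now deg[4]=0, deg[6]=1.
Step 7: smallest deg-1 vertex = 6, p_7 = 3. Add edge {3,6}. Now deg[6]=0, deg[3]=1.
Final: two remaining deg-1 vertices are 3, 9. Add edge {3,9}.

Answer: 1 7
2 7
3 7
5 8
4 5
4 6
3 6
3 9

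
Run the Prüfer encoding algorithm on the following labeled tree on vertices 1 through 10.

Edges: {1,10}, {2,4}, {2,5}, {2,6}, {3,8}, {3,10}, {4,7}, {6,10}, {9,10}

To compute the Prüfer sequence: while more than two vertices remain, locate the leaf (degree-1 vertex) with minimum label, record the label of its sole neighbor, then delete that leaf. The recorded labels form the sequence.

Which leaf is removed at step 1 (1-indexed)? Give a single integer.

Answer: 1

Derivation:
Step 1: current leaves = {1,5,7,8,9}. Remove leaf 1 (neighbor: 10).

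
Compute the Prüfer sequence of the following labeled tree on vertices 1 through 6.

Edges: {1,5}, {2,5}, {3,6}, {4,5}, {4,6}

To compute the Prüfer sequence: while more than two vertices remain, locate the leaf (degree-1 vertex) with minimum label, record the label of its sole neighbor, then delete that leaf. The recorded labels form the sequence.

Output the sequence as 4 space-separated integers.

Step 1: leaves = {1,2,3}. Remove smallest leaf 1, emit neighbor 5.
Step 2: leaves = {2,3}. Remove smallest leaf 2, emit neighbor 5.
Step 3: leaves = {3,5}. Remove smallest leaf 3, emit neighbor 6.
Step 4: leaves = {5,6}. Remove smallest leaf 5, emit neighbor 4.
Done: 2 vertices remain (4, 6). Sequence = [5 5 6 4]

Answer: 5 5 6 4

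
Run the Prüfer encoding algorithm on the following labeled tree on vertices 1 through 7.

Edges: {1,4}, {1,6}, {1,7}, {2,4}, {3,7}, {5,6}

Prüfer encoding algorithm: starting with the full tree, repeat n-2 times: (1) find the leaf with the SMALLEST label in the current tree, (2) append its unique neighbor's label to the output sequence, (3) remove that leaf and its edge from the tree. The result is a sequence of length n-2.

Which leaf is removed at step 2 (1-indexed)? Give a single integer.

Step 1: current leaves = {2,3,5}. Remove leaf 2 (neighbor: 4).
Step 2: current leaves = {3,4,5}. Remove leaf 3 (neighbor: 7).

Answer: 3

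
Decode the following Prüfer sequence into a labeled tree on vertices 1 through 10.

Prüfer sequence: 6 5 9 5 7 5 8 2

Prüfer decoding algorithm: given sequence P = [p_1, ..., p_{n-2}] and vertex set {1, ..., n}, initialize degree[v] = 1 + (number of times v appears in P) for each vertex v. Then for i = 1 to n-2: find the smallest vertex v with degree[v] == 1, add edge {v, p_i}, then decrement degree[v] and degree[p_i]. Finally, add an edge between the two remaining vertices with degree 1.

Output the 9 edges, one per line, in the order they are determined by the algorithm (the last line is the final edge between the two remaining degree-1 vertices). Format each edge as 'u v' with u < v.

Answer: 1 6
3 5
4 9
5 6
7 9
5 7
5 8
2 8
2 10

Derivation:
Initial degrees: {1:1, 2:2, 3:1, 4:1, 5:4, 6:2, 7:2, 8:2, 9:2, 10:1}
Step 1: smallest deg-1 vertex = 1, p_1 = 6. Add edge {1,6}. Now deg[1]=0, deg[6]=1.
Step 2: smallest deg-1 vertex = 3, p_2 = 5. Add edge {3,5}. Now deg[3]=0, deg[5]=3.
Step 3: smallest deg-1 vertex = 4, p_3 = 9. Add edge {4,9}. Now deg[4]=0, deg[9]=1.
Step 4: smallest deg-1 vertex = 6, p_4 = 5. Add edge {5,6}. Now deg[6]=0, deg[5]=2.
Step 5: smallest deg-1 vertex = 9, p_5 = 7. Add edge {7,9}. Now deg[9]=0, deg[7]=1.
Step 6: smallest deg-1 vertex = 7, p_6 = 5. Add edge {5,7}. Now deg[7]=0, deg[5]=1.
Step 7: smallest deg-1 vertex = 5, p_7 = 8. Add edge {5,8}. Now deg[5]=0, deg[8]=1.
Step 8: smallest deg-1 vertex = 8, p_8 = 2. Add edge {2,8}. Now deg[8]=0, deg[2]=1.
Final: two remaining deg-1 vertices are 2, 10. Add edge {2,10}.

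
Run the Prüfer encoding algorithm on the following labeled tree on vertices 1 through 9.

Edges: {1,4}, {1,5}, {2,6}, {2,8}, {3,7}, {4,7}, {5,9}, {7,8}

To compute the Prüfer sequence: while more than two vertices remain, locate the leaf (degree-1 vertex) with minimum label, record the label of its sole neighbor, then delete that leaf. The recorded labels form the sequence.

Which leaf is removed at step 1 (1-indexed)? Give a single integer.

Answer: 3

Derivation:
Step 1: current leaves = {3,6,9}. Remove leaf 3 (neighbor: 7).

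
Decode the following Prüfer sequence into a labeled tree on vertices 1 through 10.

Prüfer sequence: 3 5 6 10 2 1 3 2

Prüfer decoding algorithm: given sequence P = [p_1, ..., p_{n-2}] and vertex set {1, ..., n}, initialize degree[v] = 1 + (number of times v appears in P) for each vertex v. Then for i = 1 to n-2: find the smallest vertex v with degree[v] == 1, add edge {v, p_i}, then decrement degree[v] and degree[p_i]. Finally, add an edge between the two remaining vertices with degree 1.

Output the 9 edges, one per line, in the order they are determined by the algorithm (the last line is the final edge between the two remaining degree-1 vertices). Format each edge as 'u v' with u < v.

Answer: 3 4
5 7
5 6
6 10
2 8
1 9
1 3
2 3
2 10

Derivation:
Initial degrees: {1:2, 2:3, 3:3, 4:1, 5:2, 6:2, 7:1, 8:1, 9:1, 10:2}
Step 1: smallest deg-1 vertex = 4, p_1 = 3. Add edge {3,4}. Now deg[4]=0, deg[3]=2.
Step 2: smallest deg-1 vertex = 7, p_2 = 5. Add edge {5,7}. Now deg[7]=0, deg[5]=1.
Step 3: smallest deg-1 vertex = 5, p_3 = 6. Add edge {5,6}. Now deg[5]=0, deg[6]=1.
Step 4: smallest deg-1 vertex = 6, p_4 = 10. Add edge {6,10}. Now deg[6]=0, deg[10]=1.
Step 5: smallest deg-1 vertex = 8, p_5 = 2. Add edge {2,8}. Now deg[8]=0, deg[2]=2.
Step 6: smallest deg-1 vertex = 9, p_6 = 1. Add edge {1,9}. Now deg[9]=0, deg[1]=1.
Step 7: smallest deg-1 vertex = 1, p_7 = 3. Add edge {1,3}. Now deg[1]=0, deg[3]=1.
Step 8: smallest deg-1 vertex = 3, p_8 = 2. Add edge {2,3}. Now deg[3]=0, deg[2]=1.
Final: two remaining deg-1 vertices are 2, 10. Add edge {2,10}.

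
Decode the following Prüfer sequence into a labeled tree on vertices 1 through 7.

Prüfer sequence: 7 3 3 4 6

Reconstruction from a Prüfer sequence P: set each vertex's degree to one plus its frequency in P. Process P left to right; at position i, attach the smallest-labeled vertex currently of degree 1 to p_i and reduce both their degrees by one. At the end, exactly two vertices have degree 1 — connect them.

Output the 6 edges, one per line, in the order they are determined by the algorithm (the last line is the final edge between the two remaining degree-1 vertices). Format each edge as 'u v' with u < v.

Answer: 1 7
2 3
3 5
3 4
4 6
6 7

Derivation:
Initial degrees: {1:1, 2:1, 3:3, 4:2, 5:1, 6:2, 7:2}
Step 1: smallest deg-1 vertex = 1, p_1 = 7. Add edge {1,7}. Now deg[1]=0, deg[7]=1.
Step 2: smallest deg-1 vertex = 2, p_2 = 3. Add edge {2,3}. Now deg[2]=0, deg[3]=2.
Step 3: smallest deg-1 vertex = 5, p_3 = 3. Add edge {3,5}. Now deg[5]=0, deg[3]=1.
Step 4: smallest deg-1 vertex = 3, p_4 = 4. Add edge {3,4}. Now deg[3]=0, deg[4]=1.
Step 5: smallest deg-1 vertex = 4, p_5 = 6. Add edge {4,6}. Now deg[4]=0, deg[6]=1.
Final: two remaining deg-1 vertices are 6, 7. Add edge {6,7}.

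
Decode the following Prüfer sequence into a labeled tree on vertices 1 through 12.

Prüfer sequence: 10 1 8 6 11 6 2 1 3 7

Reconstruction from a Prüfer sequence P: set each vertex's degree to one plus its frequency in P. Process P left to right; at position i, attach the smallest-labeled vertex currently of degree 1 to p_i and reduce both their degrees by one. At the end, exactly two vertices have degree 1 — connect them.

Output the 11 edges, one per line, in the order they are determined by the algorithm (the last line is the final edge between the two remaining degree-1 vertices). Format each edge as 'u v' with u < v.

Answer: 4 10
1 5
8 9
6 8
10 11
6 11
2 6
1 2
1 3
3 7
7 12

Derivation:
Initial degrees: {1:3, 2:2, 3:2, 4:1, 5:1, 6:3, 7:2, 8:2, 9:1, 10:2, 11:2, 12:1}
Step 1: smallest deg-1 vertex = 4, p_1 = 10. Add edge {4,10}. Now deg[4]=0, deg[10]=1.
Step 2: smallest deg-1 vertex = 5, p_2 = 1. Add edge {1,5}. Now deg[5]=0, deg[1]=2.
Step 3: smallest deg-1 vertex = 9, p_3 = 8. Add edge {8,9}. Now deg[9]=0, deg[8]=1.
Step 4: smallest deg-1 vertex = 8, p_4 = 6. Add edge {6,8}. Now deg[8]=0, deg[6]=2.
Step 5: smallest deg-1 vertex = 10, p_5 = 11. Add edge {10,11}. Now deg[10]=0, deg[11]=1.
Step 6: smallest deg-1 vertex = 11, p_6 = 6. Add edge {6,11}. Now deg[11]=0, deg[6]=1.
Step 7: smallest deg-1 vertex = 6, p_7 = 2. Add edge {2,6}. Now deg[6]=0, deg[2]=1.
Step 8: smallest deg-1 vertex = 2, p_8 = 1. Add edge {1,2}. Now deg[2]=0, deg[1]=1.
Step 9: smallest deg-1 vertex = 1, p_9 = 3. Add edge {1,3}. Now deg[1]=0, deg[3]=1.
Step 10: smallest deg-1 vertex = 3, p_10 = 7. Add edge {3,7}. Now deg[3]=0, deg[7]=1.
Final: two remaining deg-1 vertices are 7, 12. Add edge {7,12}.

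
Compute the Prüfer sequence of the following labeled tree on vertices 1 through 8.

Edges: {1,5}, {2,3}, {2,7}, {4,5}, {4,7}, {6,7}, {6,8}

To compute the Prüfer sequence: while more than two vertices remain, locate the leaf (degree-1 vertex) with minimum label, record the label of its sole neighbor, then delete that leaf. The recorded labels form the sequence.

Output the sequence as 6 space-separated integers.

Answer: 5 2 7 4 7 6

Derivation:
Step 1: leaves = {1,3,8}. Remove smallest leaf 1, emit neighbor 5.
Step 2: leaves = {3,5,8}. Remove smallest leaf 3, emit neighbor 2.
Step 3: leaves = {2,5,8}. Remove smallest leaf 2, emit neighbor 7.
Step 4: leaves = {5,8}. Remove smallest leaf 5, emit neighbor 4.
Step 5: leaves = {4,8}. Remove smallest leaf 4, emit neighbor 7.
Step 6: leaves = {7,8}. Remove smallest leaf 7, emit neighbor 6.
Done: 2 vertices remain (6, 8). Sequence = [5 2 7 4 7 6]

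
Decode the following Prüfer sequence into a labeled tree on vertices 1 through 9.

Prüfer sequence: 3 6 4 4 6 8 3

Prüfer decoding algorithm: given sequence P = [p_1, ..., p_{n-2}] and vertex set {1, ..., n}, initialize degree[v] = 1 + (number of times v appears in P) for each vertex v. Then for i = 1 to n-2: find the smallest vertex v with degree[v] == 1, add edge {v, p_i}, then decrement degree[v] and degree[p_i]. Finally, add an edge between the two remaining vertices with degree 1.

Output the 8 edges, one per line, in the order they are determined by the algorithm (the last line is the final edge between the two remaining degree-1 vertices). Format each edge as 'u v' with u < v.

Initial degrees: {1:1, 2:1, 3:3, 4:3, 5:1, 6:3, 7:1, 8:2, 9:1}
Step 1: smallest deg-1 vertex = 1, p_1 = 3. Add edge {1,3}. Now deg[1]=0, deg[3]=2.
Step 2: smallest deg-1 vertex = 2, p_2 = 6. Add edge {2,6}. Now deg[2]=0, deg[6]=2.
Step 3: smallest deg-1 vertex = 5, p_3 = 4. Add edge {4,5}. Now deg[5]=0, deg[4]=2.
Step 4: smallest deg-1 vertex = 7, p_4 = 4. Add edge {4,7}. Now deg[7]=0, deg[4]=1.
Step 5: smallest deg-1 vertex = 4, p_5 = 6. Add edge {4,6}. Now deg[4]=0, deg[6]=1.
Step 6: smallest deg-1 vertex = 6, p_6 = 8. Add edge {6,8}. Now deg[6]=0, deg[8]=1.
Step 7: smallest deg-1 vertex = 8, p_7 = 3. Add edge {3,8}. Now deg[8]=0, deg[3]=1.
Final: two remaining deg-1 vertices are 3, 9. Add edge {3,9}.

Answer: 1 3
2 6
4 5
4 7
4 6
6 8
3 8
3 9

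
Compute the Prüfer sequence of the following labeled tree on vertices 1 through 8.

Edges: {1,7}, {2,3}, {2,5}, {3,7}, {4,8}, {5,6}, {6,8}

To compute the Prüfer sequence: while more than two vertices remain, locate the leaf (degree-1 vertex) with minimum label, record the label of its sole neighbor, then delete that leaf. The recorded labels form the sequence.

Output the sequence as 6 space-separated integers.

Step 1: leaves = {1,4}. Remove smallest leaf 1, emit neighbor 7.
Step 2: leaves = {4,7}. Remove smallest leaf 4, emit neighbor 8.
Step 3: leaves = {7,8}. Remove smallest leaf 7, emit neighbor 3.
Step 4: leaves = {3,8}. Remove smallest leaf 3, emit neighbor 2.
Step 5: leaves = {2,8}. Remove smallest leaf 2, emit neighbor 5.
Step 6: leaves = {5,8}. Remove smallest leaf 5, emit neighbor 6.
Done: 2 vertices remain (6, 8). Sequence = [7 8 3 2 5 6]

Answer: 7 8 3 2 5 6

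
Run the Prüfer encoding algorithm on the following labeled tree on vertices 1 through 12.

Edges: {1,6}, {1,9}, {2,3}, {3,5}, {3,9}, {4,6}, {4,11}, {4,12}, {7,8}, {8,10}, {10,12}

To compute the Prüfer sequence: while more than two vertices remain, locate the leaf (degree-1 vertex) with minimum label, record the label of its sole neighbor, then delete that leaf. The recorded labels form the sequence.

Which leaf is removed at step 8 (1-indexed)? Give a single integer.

Answer: 6

Derivation:
Step 1: current leaves = {2,5,7,11}. Remove leaf 2 (neighbor: 3).
Step 2: current leaves = {5,7,11}. Remove leaf 5 (neighbor: 3).
Step 3: current leaves = {3,7,11}. Remove leaf 3 (neighbor: 9).
Step 4: current leaves = {7,9,11}. Remove leaf 7 (neighbor: 8).
Step 5: current leaves = {8,9,11}. Remove leaf 8 (neighbor: 10).
Step 6: current leaves = {9,10,11}. Remove leaf 9 (neighbor: 1).
Step 7: current leaves = {1,10,11}. Remove leaf 1 (neighbor: 6).
Step 8: current leaves = {6,10,11}. Remove leaf 6 (neighbor: 4).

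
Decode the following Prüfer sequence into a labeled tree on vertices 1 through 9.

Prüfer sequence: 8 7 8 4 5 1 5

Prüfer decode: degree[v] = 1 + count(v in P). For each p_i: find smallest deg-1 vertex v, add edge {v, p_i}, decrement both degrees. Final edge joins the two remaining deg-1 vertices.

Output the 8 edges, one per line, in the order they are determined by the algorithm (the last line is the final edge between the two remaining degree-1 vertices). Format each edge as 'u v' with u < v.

Answer: 2 8
3 7
6 8
4 7
4 5
1 8
1 5
5 9

Derivation:
Initial degrees: {1:2, 2:1, 3:1, 4:2, 5:3, 6:1, 7:2, 8:3, 9:1}
Step 1: smallest deg-1 vertex = 2, p_1 = 8. Add edge {2,8}. Now deg[2]=0, deg[8]=2.
Step 2: smallest deg-1 vertex = 3, p_2 = 7. Add edge {3,7}. Now deg[3]=0, deg[7]=1.
Step 3: smallest deg-1 vertex = 6, p_3 = 8. Add edge {6,8}. Now deg[6]=0, deg[8]=1.
Step 4: smallest deg-1 vertex = 7, p_4 = 4. Add edge {4,7}. Now deg[7]=0, deg[4]=1.
Step 5: smallest deg-1 vertex = 4, p_5 = 5. Add edge {4,5}. Now deg[4]=0, deg[5]=2.
Step 6: smallest deg-1 vertex = 8, p_6 = 1. Add edge {1,8}. Now deg[8]=0, deg[1]=1.
Step 7: smallest deg-1 vertex = 1, p_7 = 5. Add edge {1,5}. Now deg[1]=0, deg[5]=1.
Final: two remaining deg-1 vertices are 5, 9. Add edge {5,9}.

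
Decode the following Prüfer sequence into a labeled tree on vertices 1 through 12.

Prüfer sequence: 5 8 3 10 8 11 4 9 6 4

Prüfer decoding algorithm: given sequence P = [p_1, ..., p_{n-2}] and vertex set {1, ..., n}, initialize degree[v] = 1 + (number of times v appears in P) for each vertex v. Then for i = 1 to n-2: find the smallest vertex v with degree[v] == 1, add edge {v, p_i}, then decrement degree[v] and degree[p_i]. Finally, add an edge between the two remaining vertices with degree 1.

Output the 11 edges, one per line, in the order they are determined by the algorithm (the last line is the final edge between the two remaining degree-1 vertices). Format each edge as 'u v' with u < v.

Answer: 1 5
2 8
3 5
3 10
7 8
8 11
4 10
9 11
6 9
4 6
4 12

Derivation:
Initial degrees: {1:1, 2:1, 3:2, 4:3, 5:2, 6:2, 7:1, 8:3, 9:2, 10:2, 11:2, 12:1}
Step 1: smallest deg-1 vertex = 1, p_1 = 5. Add edge {1,5}. Now deg[1]=0, deg[5]=1.
Step 2: smallest deg-1 vertex = 2, p_2 = 8. Add edge {2,8}. Now deg[2]=0, deg[8]=2.
Step 3: smallest deg-1 vertex = 5, p_3 = 3. Add edge {3,5}. Now deg[5]=0, deg[3]=1.
Step 4: smallest deg-1 vertex = 3, p_4 = 10. Add edge {3,10}. Now deg[3]=0, deg[10]=1.
Step 5: smallest deg-1 vertex = 7, p_5 = 8. Add edge {7,8}. Now deg[7]=0, deg[8]=1.
Step 6: smallest deg-1 vertex = 8, p_6 = 11. Add edge {8,11}. Now deg[8]=0, deg[11]=1.
Step 7: smallest deg-1 vertex = 10, p_7 = 4. Add edge {4,10}. Now deg[10]=0, deg[4]=2.
Step 8: smallest deg-1 vertex = 11, p_8 = 9. Add edge {9,11}. Now deg[11]=0, deg[9]=1.
Step 9: smallest deg-1 vertex = 9, p_9 = 6. Add edge {6,9}. Now deg[9]=0, deg[6]=1.
Step 10: smallest deg-1 vertex = 6, p_10 = 4. Add edge {4,6}. Now deg[6]=0, deg[4]=1.
Final: two remaining deg-1 vertices are 4, 12. Add edge {4,12}.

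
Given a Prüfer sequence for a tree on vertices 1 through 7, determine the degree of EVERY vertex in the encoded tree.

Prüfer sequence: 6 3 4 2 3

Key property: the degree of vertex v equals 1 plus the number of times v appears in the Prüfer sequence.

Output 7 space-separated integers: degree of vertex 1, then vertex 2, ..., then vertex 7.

Answer: 1 2 3 2 1 2 1

Derivation:
p_1 = 6: count[6] becomes 1
p_2 = 3: count[3] becomes 1
p_3 = 4: count[4] becomes 1
p_4 = 2: count[2] becomes 1
p_5 = 3: count[3] becomes 2
Degrees (1 + count): deg[1]=1+0=1, deg[2]=1+1=2, deg[3]=1+2=3, deg[4]=1+1=2, deg[5]=1+0=1, deg[6]=1+1=2, deg[7]=1+0=1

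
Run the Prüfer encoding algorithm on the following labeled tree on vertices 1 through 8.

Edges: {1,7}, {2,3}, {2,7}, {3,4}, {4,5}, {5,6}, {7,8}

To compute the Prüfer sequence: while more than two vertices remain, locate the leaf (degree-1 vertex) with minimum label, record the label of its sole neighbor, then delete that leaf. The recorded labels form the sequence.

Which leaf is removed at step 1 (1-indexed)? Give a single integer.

Answer: 1

Derivation:
Step 1: current leaves = {1,6,8}. Remove leaf 1 (neighbor: 7).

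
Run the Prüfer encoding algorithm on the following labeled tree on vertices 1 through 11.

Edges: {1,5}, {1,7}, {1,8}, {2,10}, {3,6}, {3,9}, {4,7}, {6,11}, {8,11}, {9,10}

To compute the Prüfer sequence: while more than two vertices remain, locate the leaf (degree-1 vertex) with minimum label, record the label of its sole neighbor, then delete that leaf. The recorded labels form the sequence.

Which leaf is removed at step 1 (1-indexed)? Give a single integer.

Step 1: current leaves = {2,4,5}. Remove leaf 2 (neighbor: 10).

Answer: 2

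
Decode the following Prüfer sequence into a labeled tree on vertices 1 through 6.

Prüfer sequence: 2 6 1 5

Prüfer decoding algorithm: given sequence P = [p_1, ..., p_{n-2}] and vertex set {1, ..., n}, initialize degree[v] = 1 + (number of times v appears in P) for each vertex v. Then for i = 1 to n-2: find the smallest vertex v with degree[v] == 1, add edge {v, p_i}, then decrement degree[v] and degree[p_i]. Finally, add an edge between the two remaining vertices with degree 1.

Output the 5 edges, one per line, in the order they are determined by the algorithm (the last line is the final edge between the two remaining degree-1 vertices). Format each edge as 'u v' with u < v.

Answer: 2 3
2 6
1 4
1 5
5 6

Derivation:
Initial degrees: {1:2, 2:2, 3:1, 4:1, 5:2, 6:2}
Step 1: smallest deg-1 vertex = 3, p_1 = 2. Add edge {2,3}. Now deg[3]=0, deg[2]=1.
Step 2: smallest deg-1 vertex = 2, p_2 = 6. Add edge {2,6}. Now deg[2]=0, deg[6]=1.
Step 3: smallest deg-1 vertex = 4, p_3 = 1. Add edge {1,4}. Now deg[4]=0, deg[1]=1.
Step 4: smallest deg-1 vertex = 1, p_4 = 5. Add edge {1,5}. Now deg[1]=0, deg[5]=1.
Final: two remaining deg-1 vertices are 5, 6. Add edge {5,6}.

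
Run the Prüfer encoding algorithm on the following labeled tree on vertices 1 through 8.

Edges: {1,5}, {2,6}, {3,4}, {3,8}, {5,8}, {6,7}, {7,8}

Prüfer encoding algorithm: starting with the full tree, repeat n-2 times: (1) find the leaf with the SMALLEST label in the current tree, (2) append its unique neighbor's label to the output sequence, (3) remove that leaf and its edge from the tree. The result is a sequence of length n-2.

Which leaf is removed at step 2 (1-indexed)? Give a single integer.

Answer: 2

Derivation:
Step 1: current leaves = {1,2,4}. Remove leaf 1 (neighbor: 5).
Step 2: current leaves = {2,4,5}. Remove leaf 2 (neighbor: 6).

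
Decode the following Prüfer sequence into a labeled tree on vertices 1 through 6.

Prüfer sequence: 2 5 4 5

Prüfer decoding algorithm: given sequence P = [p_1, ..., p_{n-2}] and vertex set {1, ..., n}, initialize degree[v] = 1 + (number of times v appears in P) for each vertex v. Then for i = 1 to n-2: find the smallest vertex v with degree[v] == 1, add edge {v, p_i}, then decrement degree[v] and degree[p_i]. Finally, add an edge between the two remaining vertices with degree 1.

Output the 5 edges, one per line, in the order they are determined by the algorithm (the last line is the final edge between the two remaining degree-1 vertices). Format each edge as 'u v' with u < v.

Initial degrees: {1:1, 2:2, 3:1, 4:2, 5:3, 6:1}
Step 1: smallest deg-1 vertex = 1, p_1 = 2. Add edge {1,2}. Now deg[1]=0, deg[2]=1.
Step 2: smallest deg-1 vertex = 2, p_2 = 5. Add edge {2,5}. Now deg[2]=0, deg[5]=2.
Step 3: smallest deg-1 vertex = 3, p_3 = 4. Add edge {3,4}. Now deg[3]=0, deg[4]=1.
Step 4: smallest deg-1 vertex = 4, p_4 = 5. Add edge {4,5}. Now deg[4]=0, deg[5]=1.
Final: two remaining deg-1 vertices are 5, 6. Add edge {5,6}.

Answer: 1 2
2 5
3 4
4 5
5 6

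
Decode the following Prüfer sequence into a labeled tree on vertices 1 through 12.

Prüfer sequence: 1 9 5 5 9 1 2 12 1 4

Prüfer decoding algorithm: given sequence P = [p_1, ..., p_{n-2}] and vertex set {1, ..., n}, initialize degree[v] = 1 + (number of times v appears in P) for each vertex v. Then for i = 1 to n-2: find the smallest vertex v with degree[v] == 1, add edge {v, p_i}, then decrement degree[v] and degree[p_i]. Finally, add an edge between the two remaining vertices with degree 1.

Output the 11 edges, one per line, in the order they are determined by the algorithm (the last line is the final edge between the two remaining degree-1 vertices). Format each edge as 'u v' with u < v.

Initial degrees: {1:4, 2:2, 3:1, 4:2, 5:3, 6:1, 7:1, 8:1, 9:3, 10:1, 11:1, 12:2}
Step 1: smallest deg-1 vertex = 3, p_1 = 1. Add edge {1,3}. Now deg[3]=0, deg[1]=3.
Step 2: smallest deg-1 vertex = 6, p_2 = 9. Add edge {6,9}. Now deg[6]=0, deg[9]=2.
Step 3: smallest deg-1 vertex = 7, p_3 = 5. Add edge {5,7}. Now deg[7]=0, deg[5]=2.
Step 4: smallest deg-1 vertex = 8, p_4 = 5. Add edge {5,8}. Now deg[8]=0, deg[5]=1.
Step 5: smallest deg-1 vertex = 5, p_5 = 9. Add edge {5,9}. Now deg[5]=0, deg[9]=1.
Step 6: smallest deg-1 vertex = 9, p_6 = 1. Add edge {1,9}. Now deg[9]=0, deg[1]=2.
Step 7: smallest deg-1 vertex = 10, p_7 = 2. Add edge {2,10}. Now deg[10]=0, deg[2]=1.
Step 8: smallest deg-1 vertex = 2, p_8 = 12. Add edge {2,12}. Now deg[2]=0, deg[12]=1.
Step 9: smallest deg-1 vertex = 11, p_9 = 1. Add edge {1,11}. Now deg[11]=0, deg[1]=1.
Step 10: smallest deg-1 vertex = 1, p_10 = 4. Add edge {1,4}. Now deg[1]=0, deg[4]=1.
Final: two remaining deg-1 vertices are 4, 12. Add edge {4,12}.

Answer: 1 3
6 9
5 7
5 8
5 9
1 9
2 10
2 12
1 11
1 4
4 12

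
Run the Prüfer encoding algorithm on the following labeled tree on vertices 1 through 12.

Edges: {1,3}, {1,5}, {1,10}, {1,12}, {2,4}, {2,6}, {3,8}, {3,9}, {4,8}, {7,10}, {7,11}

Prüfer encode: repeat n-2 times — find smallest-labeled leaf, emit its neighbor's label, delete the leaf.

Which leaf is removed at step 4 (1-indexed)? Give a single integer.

Step 1: current leaves = {5,6,9,11,12}. Remove leaf 5 (neighbor: 1).
Step 2: current leaves = {6,9,11,12}. Remove leaf 6 (neighbor: 2).
Step 3: current leaves = {2,9,11,12}. Remove leaf 2 (neighbor: 4).
Step 4: current leaves = {4,9,11,12}. Remove leaf 4 (neighbor: 8).

Answer: 4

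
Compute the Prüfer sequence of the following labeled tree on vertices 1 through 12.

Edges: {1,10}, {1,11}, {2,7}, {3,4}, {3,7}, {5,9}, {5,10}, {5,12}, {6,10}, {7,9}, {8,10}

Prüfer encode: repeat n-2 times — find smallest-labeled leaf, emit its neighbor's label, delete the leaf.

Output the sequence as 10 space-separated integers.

Step 1: leaves = {2,4,6,8,11,12}. Remove smallest leaf 2, emit neighbor 7.
Step 2: leaves = {4,6,8,11,12}. Remove smallest leaf 4, emit neighbor 3.
Step 3: leaves = {3,6,8,11,12}. Remove smallest leaf 3, emit neighbor 7.
Step 4: leaves = {6,7,8,11,12}. Remove smallest leaf 6, emit neighbor 10.
Step 5: leaves = {7,8,11,12}. Remove smallest leaf 7, emit neighbor 9.
Step 6: leaves = {8,9,11,12}. Remove smallest leaf 8, emit neighbor 10.
Step 7: leaves = {9,11,12}. Remove smallest leaf 9, emit neighbor 5.
Step 8: leaves = {11,12}. Remove smallest leaf 11, emit neighbor 1.
Step 9: leaves = {1,12}. Remove smallest leaf 1, emit neighbor 10.
Step 10: leaves = {10,12}. Remove smallest leaf 10, emit neighbor 5.
Done: 2 vertices remain (5, 12). Sequence = [7 3 7 10 9 10 5 1 10 5]

Answer: 7 3 7 10 9 10 5 1 10 5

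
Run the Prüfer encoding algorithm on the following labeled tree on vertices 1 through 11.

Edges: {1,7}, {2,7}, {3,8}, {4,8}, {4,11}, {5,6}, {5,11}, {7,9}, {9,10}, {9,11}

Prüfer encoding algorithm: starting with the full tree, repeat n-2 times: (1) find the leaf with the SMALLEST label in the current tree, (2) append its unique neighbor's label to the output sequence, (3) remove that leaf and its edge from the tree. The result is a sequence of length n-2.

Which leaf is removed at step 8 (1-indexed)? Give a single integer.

Step 1: current leaves = {1,2,3,6,10}. Remove leaf 1 (neighbor: 7).
Step 2: current leaves = {2,3,6,10}. Remove leaf 2 (neighbor: 7).
Step 3: current leaves = {3,6,7,10}. Remove leaf 3 (neighbor: 8).
Step 4: current leaves = {6,7,8,10}. Remove leaf 6 (neighbor: 5).
Step 5: current leaves = {5,7,8,10}. Remove leaf 5 (neighbor: 11).
Step 6: current leaves = {7,8,10}. Remove leaf 7 (neighbor: 9).
Step 7: current leaves = {8,10}. Remove leaf 8 (neighbor: 4).
Step 8: current leaves = {4,10}. Remove leaf 4 (neighbor: 11).

Answer: 4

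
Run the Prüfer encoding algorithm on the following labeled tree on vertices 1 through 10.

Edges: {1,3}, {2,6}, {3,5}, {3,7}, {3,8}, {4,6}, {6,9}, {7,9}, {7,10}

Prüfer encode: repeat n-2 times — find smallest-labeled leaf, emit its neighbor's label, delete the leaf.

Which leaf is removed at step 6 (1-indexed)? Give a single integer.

Answer: 8

Derivation:
Step 1: current leaves = {1,2,4,5,8,10}. Remove leaf 1 (neighbor: 3).
Step 2: current leaves = {2,4,5,8,10}. Remove leaf 2 (neighbor: 6).
Step 3: current leaves = {4,5,8,10}. Remove leaf 4 (neighbor: 6).
Step 4: current leaves = {5,6,8,10}. Remove leaf 5 (neighbor: 3).
Step 5: current leaves = {6,8,10}. Remove leaf 6 (neighbor: 9).
Step 6: current leaves = {8,9,10}. Remove leaf 8 (neighbor: 3).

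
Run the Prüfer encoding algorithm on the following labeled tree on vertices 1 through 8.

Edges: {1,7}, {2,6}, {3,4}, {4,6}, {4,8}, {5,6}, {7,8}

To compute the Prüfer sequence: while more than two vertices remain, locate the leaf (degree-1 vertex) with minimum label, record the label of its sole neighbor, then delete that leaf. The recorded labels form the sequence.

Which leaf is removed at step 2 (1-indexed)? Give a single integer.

Step 1: current leaves = {1,2,3,5}. Remove leaf 1 (neighbor: 7).
Step 2: current leaves = {2,3,5,7}. Remove leaf 2 (neighbor: 6).

Answer: 2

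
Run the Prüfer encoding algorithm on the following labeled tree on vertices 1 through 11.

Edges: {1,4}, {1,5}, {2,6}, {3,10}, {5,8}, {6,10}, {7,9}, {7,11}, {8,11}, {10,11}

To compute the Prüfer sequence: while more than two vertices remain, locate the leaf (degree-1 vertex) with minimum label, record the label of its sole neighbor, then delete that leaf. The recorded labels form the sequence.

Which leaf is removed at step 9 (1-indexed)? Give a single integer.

Step 1: current leaves = {2,3,4,9}. Remove leaf 2 (neighbor: 6).
Step 2: current leaves = {3,4,6,9}. Remove leaf 3 (neighbor: 10).
Step 3: current leaves = {4,6,9}. Remove leaf 4 (neighbor: 1).
Step 4: current leaves = {1,6,9}. Remove leaf 1 (neighbor: 5).
Step 5: current leaves = {5,6,9}. Remove leaf 5 (neighbor: 8).
Step 6: current leaves = {6,8,9}. Remove leaf 6 (neighbor: 10).
Step 7: current leaves = {8,9,10}. Remove leaf 8 (neighbor: 11).
Step 8: current leaves = {9,10}. Remove leaf 9 (neighbor: 7).
Step 9: current leaves = {7,10}. Remove leaf 7 (neighbor: 11).

Answer: 7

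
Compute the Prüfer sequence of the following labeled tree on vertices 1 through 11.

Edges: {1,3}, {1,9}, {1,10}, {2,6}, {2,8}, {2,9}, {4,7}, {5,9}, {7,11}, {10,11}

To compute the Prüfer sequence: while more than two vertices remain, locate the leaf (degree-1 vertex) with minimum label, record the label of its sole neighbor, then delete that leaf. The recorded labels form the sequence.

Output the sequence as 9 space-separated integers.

Answer: 1 7 9 2 11 2 9 1 10

Derivation:
Step 1: leaves = {3,4,5,6,8}. Remove smallest leaf 3, emit neighbor 1.
Step 2: leaves = {4,5,6,8}. Remove smallest leaf 4, emit neighbor 7.
Step 3: leaves = {5,6,7,8}. Remove smallest leaf 5, emit neighbor 9.
Step 4: leaves = {6,7,8}. Remove smallest leaf 6, emit neighbor 2.
Step 5: leaves = {7,8}. Remove smallest leaf 7, emit neighbor 11.
Step 6: leaves = {8,11}. Remove smallest leaf 8, emit neighbor 2.
Step 7: leaves = {2,11}. Remove smallest leaf 2, emit neighbor 9.
Step 8: leaves = {9,11}. Remove smallest leaf 9, emit neighbor 1.
Step 9: leaves = {1,11}. Remove smallest leaf 1, emit neighbor 10.
Done: 2 vertices remain (10, 11). Sequence = [1 7 9 2 11 2 9 1 10]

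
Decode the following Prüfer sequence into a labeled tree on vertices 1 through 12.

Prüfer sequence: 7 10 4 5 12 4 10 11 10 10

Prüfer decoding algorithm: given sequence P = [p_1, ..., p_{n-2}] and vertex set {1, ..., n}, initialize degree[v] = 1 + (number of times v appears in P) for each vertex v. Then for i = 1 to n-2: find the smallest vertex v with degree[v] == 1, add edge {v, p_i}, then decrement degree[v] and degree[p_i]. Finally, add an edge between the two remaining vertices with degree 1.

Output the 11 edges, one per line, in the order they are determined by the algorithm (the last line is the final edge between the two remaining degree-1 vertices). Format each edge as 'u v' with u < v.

Answer: 1 7
2 10
3 4
5 6
5 12
4 7
4 10
8 11
9 10
10 11
10 12

Derivation:
Initial degrees: {1:1, 2:1, 3:1, 4:3, 5:2, 6:1, 7:2, 8:1, 9:1, 10:5, 11:2, 12:2}
Step 1: smallest deg-1 vertex = 1, p_1 = 7. Add edge {1,7}. Now deg[1]=0, deg[7]=1.
Step 2: smallest deg-1 vertex = 2, p_2 = 10. Add edge {2,10}. Now deg[2]=0, deg[10]=4.
Step 3: smallest deg-1 vertex = 3, p_3 = 4. Add edge {3,4}. Now deg[3]=0, deg[4]=2.
Step 4: smallest deg-1 vertex = 6, p_4 = 5. Add edge {5,6}. Now deg[6]=0, deg[5]=1.
Step 5: smallest deg-1 vertex = 5, p_5 = 12. Add edge {5,12}. Now deg[5]=0, deg[12]=1.
Step 6: smallest deg-1 vertex = 7, p_6 = 4. Add edge {4,7}. Now deg[7]=0, deg[4]=1.
Step 7: smallest deg-1 vertex = 4, p_7 = 10. Add edge {4,10}. Now deg[4]=0, deg[10]=3.
Step 8: smallest deg-1 vertex = 8, p_8 = 11. Add edge {8,11}. Now deg[8]=0, deg[11]=1.
Step 9: smallest deg-1 vertex = 9, p_9 = 10. Add edge {9,10}. Now deg[9]=0, deg[10]=2.
Step 10: smallest deg-1 vertex = 11, p_10 = 10. Add edge {10,11}. Now deg[11]=0, deg[10]=1.
Final: two remaining deg-1 vertices are 10, 12. Add edge {10,12}.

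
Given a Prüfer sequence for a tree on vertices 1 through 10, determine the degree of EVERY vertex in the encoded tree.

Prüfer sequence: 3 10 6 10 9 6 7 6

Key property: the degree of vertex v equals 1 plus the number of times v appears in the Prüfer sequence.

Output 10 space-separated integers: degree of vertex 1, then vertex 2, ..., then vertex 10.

p_1 = 3: count[3] becomes 1
p_2 = 10: count[10] becomes 1
p_3 = 6: count[6] becomes 1
p_4 = 10: count[10] becomes 2
p_5 = 9: count[9] becomes 1
p_6 = 6: count[6] becomes 2
p_7 = 7: count[7] becomes 1
p_8 = 6: count[6] becomes 3
Degrees (1 + count): deg[1]=1+0=1, deg[2]=1+0=1, deg[3]=1+1=2, deg[4]=1+0=1, deg[5]=1+0=1, deg[6]=1+3=4, deg[7]=1+1=2, deg[8]=1+0=1, deg[9]=1+1=2, deg[10]=1+2=3

Answer: 1 1 2 1 1 4 2 1 2 3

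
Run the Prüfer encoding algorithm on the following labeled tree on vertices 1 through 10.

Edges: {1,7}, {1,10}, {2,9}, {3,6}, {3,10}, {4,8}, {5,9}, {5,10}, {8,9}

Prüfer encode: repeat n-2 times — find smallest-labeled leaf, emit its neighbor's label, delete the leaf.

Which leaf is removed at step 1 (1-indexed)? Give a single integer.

Step 1: current leaves = {2,4,6,7}. Remove leaf 2 (neighbor: 9).

Answer: 2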